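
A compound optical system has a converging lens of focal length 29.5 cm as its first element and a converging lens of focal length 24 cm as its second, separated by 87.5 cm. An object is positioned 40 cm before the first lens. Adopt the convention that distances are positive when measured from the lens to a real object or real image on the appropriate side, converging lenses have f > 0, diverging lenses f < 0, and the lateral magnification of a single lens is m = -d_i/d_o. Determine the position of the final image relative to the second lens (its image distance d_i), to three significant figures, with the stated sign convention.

12.2 cm

Applying the thin-lens equation to the first lens, 1/29.5 = 1/40 + 1/d_i1, which gives d_i1 = 112.381 cm.
Since 112.381 cm > 87.5 cm, the first image lies past the second lens and serves as a virtual object: d_o2 = L - d_i1 = -24.881 cm.
Applying the thin-lens equation again with f_2 = 24 cm and d_o2 = -24.881 cm gives d_i2 = 12.216 cm.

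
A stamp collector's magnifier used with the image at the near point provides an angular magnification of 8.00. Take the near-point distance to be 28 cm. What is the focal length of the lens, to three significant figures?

For the image at the near point, M = 1 + D/f.
f = D/(M - 1) = 28/(8.0 - 1) = 4.000 cm.

4.00 cm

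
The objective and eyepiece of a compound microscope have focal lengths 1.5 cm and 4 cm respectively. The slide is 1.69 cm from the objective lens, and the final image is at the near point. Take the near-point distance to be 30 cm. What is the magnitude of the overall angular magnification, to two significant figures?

Objective: 1/d_i = 1/f_obj - 1/d_o = 1/1.5 - 1/1.69 = 0.07495 cm^-1, so d_i = 13.342 cm.
m_obj = -d_i/d_o = -13.342/1.69 = -7.895.
Eyepiece angular magnification (image at near point): M_eye = 1 + D/f_e = 1 + 30/4 = 8.500.
Overall M = m_obj x M_eye = (-7.895)(8.500) = -67.11.
|M| = 67.11.

67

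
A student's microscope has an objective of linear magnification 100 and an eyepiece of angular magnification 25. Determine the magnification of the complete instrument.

2500

The overall magnification of a compound microscope is the product of the objective and eyepiece magnifications:
M = M_obj x M_eye = 100 x 25 = 2500.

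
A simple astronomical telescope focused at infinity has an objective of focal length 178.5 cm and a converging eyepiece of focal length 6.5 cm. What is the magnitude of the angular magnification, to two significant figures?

|M| = f_obj/|f_eye| = 178.5/6.5 = 27.462.

27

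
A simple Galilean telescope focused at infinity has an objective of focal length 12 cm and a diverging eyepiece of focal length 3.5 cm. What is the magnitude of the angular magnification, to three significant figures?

3.43

|M| = f_obj/|f_eye| = 12/3.5 = 3.429.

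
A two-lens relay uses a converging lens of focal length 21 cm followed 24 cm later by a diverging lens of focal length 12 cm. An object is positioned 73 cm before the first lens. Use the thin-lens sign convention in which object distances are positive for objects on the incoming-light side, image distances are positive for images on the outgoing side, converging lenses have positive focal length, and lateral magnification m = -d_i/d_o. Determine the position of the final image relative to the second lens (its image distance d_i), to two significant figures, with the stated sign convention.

Lens 1: 1/d_i1 = 1/f_1 - 1/d_o1 = 1/21 - 1/73 = 0.03392 cm^-1, so d_i1 = 29.481 cm.
Since 29.481 cm > 24 cm, the first image lies past the second lens and serves as a virtual object: d_o2 = L - d_i1 = -5.481 cm.
Lens 2: 1/d_i2 = 1/f_2 - 1/d_o2 = 1/(-12) - 1/(-5.481) = 0.09912 cm^-1, so d_i2 = 10.088 cm.

10 cm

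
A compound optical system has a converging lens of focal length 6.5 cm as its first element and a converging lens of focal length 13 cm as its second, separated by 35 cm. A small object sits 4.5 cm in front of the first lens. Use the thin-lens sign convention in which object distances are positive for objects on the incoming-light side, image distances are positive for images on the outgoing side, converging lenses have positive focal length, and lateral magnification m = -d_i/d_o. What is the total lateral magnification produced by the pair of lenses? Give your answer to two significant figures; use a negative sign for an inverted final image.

-1.2

Lens 1: 1/d_i1 = 1/f_1 - 1/d_o1 = 1/6.5 - 1/4.5 = -0.06838 cm^-1, so d_i1 = -14.625 cm.
m_1 = -(-14.625)/4.5 = 3.2500.
With d_i1 < 0 the first image is virtual and lies on the object side; the object distance for lens 2 is d_o2 = 35 - (-14.625) = 49.625 cm.
Lens 2: 1/d_i2 = 1/f_2 - 1/d_o2 = 1/13 - 1/(49.625) = 0.05677 cm^-1, so d_i2 = 17.614 cm.
m_2 = -(17.614)/(49.625) = -0.3549.
Overall magnification: m = m_1 m_2 = -1.1536.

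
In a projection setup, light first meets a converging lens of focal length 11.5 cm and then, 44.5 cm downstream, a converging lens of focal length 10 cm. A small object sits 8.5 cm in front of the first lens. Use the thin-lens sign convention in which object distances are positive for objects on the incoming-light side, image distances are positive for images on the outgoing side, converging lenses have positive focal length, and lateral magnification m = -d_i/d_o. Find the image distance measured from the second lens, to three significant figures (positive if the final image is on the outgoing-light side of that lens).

First lens: d_i1 = 1/(1/11.5 - 1/8.5) = -32.583 cm.
The intermediate image is virtual, 32.583 cm to the left of lens 1, so d_o2 = L - d_i1 = 44.5 - (-32.583) = 77.083 cm.
Second lens: d_i2 = 1/(1/10 - 1/(77.083)) = 11.491 cm.

11.5 cm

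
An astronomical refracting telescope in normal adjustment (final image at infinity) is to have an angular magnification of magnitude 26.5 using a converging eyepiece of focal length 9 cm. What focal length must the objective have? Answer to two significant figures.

240 cm

|M| = f_obj/|f_eye|, so f_obj = |M| x |f_eye| = 26.5 x 9 = 238.500 cm.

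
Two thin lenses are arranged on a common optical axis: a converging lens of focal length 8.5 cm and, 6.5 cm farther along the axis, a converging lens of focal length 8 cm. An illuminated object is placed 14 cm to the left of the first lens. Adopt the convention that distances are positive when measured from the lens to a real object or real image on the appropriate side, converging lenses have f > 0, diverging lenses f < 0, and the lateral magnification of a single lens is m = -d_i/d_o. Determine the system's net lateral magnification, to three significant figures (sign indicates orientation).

Applying the thin-lens equation to the first lens, 1/8.5 = 1/14 + 1/d_i1, which gives d_i1 = 21.636 cm.
Its lateral magnification is m_1 = -d_i1/d_o1 = -(21.636)/14 = -1.5455.
Since 21.636 cm > 6.5 cm, the first image lies past the second lens and serves as a virtual object: d_o2 = L - d_i1 = -15.136 cm.
Applying the thin-lens equation again with f_2 = 8 cm and d_o2 = -15.136 cm gives d_i2 = 5.234 cm.
m_2 = -(5.234)/(-15.136) = 0.3458.
Overall magnification: m = m_1 m_2 = -0.5344.

-0.534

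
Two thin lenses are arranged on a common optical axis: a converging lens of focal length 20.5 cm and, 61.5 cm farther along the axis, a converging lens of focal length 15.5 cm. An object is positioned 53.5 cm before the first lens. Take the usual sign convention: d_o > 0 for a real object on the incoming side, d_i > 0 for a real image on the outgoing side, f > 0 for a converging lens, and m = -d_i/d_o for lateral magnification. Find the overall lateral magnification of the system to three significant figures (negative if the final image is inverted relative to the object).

0.754

Lens 1: 1/d_i1 = 1/f_1 - 1/d_o1 = 1/20.5 - 1/53.5 = 0.03009 cm^-1, so d_i1 = 33.235 cm.
m_1 = -(33.235)/53.5 = -0.6212.
That image sits 28.265 cm in front of the second lens, so d_o2 = 28.265 cm.
Lens 2: 1/d_i2 = 1/f_2 - 1/d_o2 = 1/15.5 - 1/(28.265) = 0.02914 cm^-1, so d_i2 = 34.321 cm.
m_2 = -(34.321)/(28.265) = -1.2142.
The system's lateral magnification is m_1 m_2 = (-0.6212)(-1.2142) = 0.7543.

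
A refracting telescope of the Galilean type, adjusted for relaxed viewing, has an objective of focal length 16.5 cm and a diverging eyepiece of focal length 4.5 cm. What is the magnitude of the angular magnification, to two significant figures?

|M| = f_obj/|f_eye| = 16.5/4.5 = 3.667.

3.7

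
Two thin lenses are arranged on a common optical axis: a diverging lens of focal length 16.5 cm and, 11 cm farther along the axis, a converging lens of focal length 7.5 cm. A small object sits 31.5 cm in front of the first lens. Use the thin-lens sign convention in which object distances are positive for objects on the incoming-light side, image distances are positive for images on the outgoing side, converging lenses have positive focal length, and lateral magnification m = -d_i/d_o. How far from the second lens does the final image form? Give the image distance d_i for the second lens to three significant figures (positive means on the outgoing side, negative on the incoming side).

11.4 cm

Applying the thin-lens equation to the first lens, 1/(-16.5) = 1/31.5 + 1/d_i1, which gives d_i1 = -10.828 cm.
The intermediate image is virtual, 10.828 cm to the left of lens 1, so d_o2 = L - d_i1 = 11 - (-10.828) = 21.828 cm.
Applying the thin-lens equation again with f_2 = 7.5 cm and d_o2 = 21.828 cm gives d_i2 = 11.426 cm.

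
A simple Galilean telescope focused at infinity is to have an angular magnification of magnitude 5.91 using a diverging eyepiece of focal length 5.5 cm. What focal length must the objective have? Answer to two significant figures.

|M| = f_obj/|f_eye|, so f_obj = |M| x |f_eye| = 5.91 x 5.5 = 32.505 cm.

33 cm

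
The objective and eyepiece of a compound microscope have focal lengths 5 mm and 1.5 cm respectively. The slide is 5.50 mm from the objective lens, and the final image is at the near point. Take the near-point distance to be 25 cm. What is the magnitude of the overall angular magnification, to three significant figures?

177

Convert to cm: f_obj = 5 mm = 0.5 cm; d_o = 5.50 mm = 0.55 cm.
Objective: 1/d_i = 1/f_obj - 1/d_o = 1/0.5 - 1/0.55 = 0.18182 cm^-1, so d_i = 5.500 cm.
m_obj = -d_i/d_o = -5.500/0.55 = -10.000.
Eyepiece angular magnification (image at near point): M_eye = 1 + D/f_e = 1 + 25/1.5 = 17.667.
Overall M = m_obj x M_eye = (-10.000)(17.667) = -176.67.
|M| = 176.67.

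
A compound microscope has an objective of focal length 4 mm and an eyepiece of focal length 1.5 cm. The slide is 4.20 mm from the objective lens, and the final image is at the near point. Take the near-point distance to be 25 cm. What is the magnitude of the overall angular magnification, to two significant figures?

350

Convert to cm: f_obj = 4 mm = 0.4 cm; d_o = 4.20 mm = 0.42 cm.
Objective: 1/d_i = 1/f_obj - 1/d_o = 1/0.4 - 1/0.42 = 0.11905 cm^-1, so d_i = 8.400 cm.
m_obj = -d_i/d_o = -8.400/0.42 = -20.000.
Eyepiece angular magnification (image at near point): M_eye = 1 + D/f_e = 1 + 25/1.5 = 17.667.
Overall M = m_obj x M_eye = (-20.000)(17.667) = -353.33.
|M| = 353.33.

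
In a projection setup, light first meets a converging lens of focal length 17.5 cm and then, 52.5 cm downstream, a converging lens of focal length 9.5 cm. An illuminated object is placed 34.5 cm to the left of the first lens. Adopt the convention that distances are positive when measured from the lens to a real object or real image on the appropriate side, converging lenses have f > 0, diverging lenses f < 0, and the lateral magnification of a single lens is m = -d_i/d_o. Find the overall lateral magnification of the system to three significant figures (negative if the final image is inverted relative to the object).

1.31

First lens: d_i1 = 1/(1/17.5 - 1/34.5) = 35.515 cm.
m_1 = -(35.515)/34.5 = -1.0294.
That image sits 16.985 cm in front of the second lens, so d_o2 = 16.985 cm.
Second lens: d_i2 = 1/(1/9.5 - 1/(16.985)) = 21.557 cm.
m_2 = -(21.557)/(16.985) = -1.2692.
Overall magnification: m = m_1 m_2 = 1.3065.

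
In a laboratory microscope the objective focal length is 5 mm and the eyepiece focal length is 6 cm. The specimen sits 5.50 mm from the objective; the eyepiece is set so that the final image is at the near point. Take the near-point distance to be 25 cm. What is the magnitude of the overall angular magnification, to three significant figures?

Convert to cm: f_obj = 5 mm = 0.5 cm; d_o = 5.50 mm = 0.55 cm.
Objective: 1/d_i = 1/f_obj - 1/d_o = 1/0.5 - 1/0.55 = 0.18182 cm^-1, so d_i = 5.500 cm.
m_obj = -d_i/d_o = -5.500/0.55 = -10.000.
Eyepiece angular magnification (image at near point): M_eye = 1 + D/f_e = 1 + 25/6 = 5.167.
Overall M = m_obj x M_eye = (-10.000)(5.167) = -51.67.
|M| = 51.67.

51.7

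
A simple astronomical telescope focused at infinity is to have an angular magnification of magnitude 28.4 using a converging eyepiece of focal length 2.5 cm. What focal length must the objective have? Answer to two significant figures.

71 cm

|M| = f_obj/|f_eye|, so f_obj = |M| x |f_eye| = 28.4 x 2.5 = 71.000 cm.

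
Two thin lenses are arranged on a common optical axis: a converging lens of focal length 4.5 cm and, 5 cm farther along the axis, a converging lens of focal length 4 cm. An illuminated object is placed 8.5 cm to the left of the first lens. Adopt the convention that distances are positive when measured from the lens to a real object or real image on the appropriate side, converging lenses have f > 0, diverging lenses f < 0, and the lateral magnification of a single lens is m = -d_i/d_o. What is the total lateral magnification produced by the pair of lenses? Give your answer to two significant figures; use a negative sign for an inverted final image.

Applying the thin-lens equation to the first lens, 1/4.5 = 1/8.5 + 1/d_i1, which gives d_i1 = 9.563 cm.
Its lateral magnification is m_1 = -d_i1/d_o1 = -(9.563)/8.5 = -1.1250.
Since 9.563 cm > 5 cm, the first image lies past the second lens and serves as a virtual object: d_o2 = L - d_i1 = -4.563 cm.
Applying the thin-lens equation again with f_2 = 4 cm and d_o2 = -4.563 cm gives d_i2 = 2.131 cm.
m_2 = -(2.131)/(-4.563) = 0.4672.
The system's lateral magnification is m_1 m_2 = (-1.1250)(0.4672) = -0.5255.

-0.53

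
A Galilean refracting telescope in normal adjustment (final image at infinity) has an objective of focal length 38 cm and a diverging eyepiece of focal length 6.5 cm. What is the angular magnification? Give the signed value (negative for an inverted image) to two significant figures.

M = -f_obj/f_eye = -38/(-6.5) = 5.846.

5.8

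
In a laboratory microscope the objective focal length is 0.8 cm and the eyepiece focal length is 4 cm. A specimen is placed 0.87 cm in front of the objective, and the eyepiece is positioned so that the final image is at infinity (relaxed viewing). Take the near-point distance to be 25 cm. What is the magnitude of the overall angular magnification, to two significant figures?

Objective: 1/d_i = 1/f_obj - 1/d_o = 1/0.8 - 1/0.87 = 0.10057 cm^-1, so d_i = 9.943 cm.
m_obj = -d_i/d_o = -9.943/0.87 = -11.429.
Eyepiece angular magnification (image at infinity): M_eye = D/f_e = 25/4 = 6.250.
Overall M = m_obj x M_eye = (-11.429)(6.250) = -71.43.
|M| = 71.43.

71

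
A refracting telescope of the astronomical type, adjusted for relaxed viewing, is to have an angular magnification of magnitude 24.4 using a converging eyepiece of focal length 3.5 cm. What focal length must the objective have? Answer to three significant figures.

85.4 cm

|M| = f_obj/|f_eye|, so f_obj = |M| x |f_eye| = 24.4 x 3.5 = 85.400 cm.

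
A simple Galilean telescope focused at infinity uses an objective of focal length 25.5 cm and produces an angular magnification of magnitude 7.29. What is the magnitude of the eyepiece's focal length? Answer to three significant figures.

|M| = f_obj/|f_eye|, so |f_eye| = f_obj/|M| = 25.5/7.29 = 3.498 cm.
(The eyepiece is diverging, so its signed focal length is -3.498 cm.)

3.50 cm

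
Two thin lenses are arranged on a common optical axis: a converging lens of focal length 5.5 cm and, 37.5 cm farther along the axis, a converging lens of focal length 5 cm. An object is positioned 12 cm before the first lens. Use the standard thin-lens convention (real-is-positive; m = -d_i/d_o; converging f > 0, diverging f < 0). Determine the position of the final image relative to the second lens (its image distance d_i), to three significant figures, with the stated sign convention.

6.12 cm

First lens: d_i1 = 1/(1/5.5 - 1/12) = 10.154 cm.
That image sits 27.346 cm in front of the second lens, so d_o2 = 27.346 cm.
Second lens: d_i2 = 1/(1/5 - 1/(27.346)) = 6.119 cm.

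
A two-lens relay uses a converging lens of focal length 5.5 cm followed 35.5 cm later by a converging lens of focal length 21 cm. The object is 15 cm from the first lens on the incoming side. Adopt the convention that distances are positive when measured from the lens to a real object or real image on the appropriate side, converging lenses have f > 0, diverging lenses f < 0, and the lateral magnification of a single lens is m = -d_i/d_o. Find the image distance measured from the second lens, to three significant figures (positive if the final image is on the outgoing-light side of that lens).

96.8 cm

Applying the thin-lens equation to the first lens, 1/5.5 = 1/15 + 1/d_i1, which gives d_i1 = 8.684 cm.
Object distance for lens 2: d_o2 = 35.5 - 8.684 = 26.816 cm.
Applying the thin-lens equation again with f_2 = 21 cm and d_o2 = 26.816 cm gives d_i2 = 96.828 cm.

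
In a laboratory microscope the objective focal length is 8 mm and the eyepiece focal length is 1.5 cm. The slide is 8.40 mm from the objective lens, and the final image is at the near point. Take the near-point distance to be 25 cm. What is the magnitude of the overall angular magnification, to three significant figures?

353

Convert to cm: f_obj = 8 mm = 0.8 cm; d_o = 8.40 mm = 0.84 cm.
Objective: 1/d_i = 1/f_obj - 1/d_o = 1/0.8 - 1/0.84 = 0.05952 cm^-1, so d_i = 16.800 cm.
m_obj = -d_i/d_o = -16.800/0.84 = -20.000.
Eyepiece angular magnification (image at near point): M_eye = 1 + D/f_e = 1 + 25/1.5 = 17.667.
Overall M = m_obj x M_eye = (-20.000)(17.667) = -353.33.
|M| = 353.33.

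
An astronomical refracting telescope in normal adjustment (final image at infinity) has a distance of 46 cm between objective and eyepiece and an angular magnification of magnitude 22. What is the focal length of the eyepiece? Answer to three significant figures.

In normal adjustment the tube length equals f_obj + f_eye and |M| = f_obj/f_eye.
So f_obj = 22 f_eye and 22 f_eye + f_eye = 46 cm, giving f_eye = 46/23 = 2.000 cm and f_obj = 44.000 cm.

2.00 cm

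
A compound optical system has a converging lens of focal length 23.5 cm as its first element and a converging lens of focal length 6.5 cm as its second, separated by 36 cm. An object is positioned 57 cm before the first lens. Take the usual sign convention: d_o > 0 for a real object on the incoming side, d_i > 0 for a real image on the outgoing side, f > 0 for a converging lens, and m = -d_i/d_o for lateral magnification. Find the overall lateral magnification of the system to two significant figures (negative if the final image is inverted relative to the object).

Lens 1: 1/d_i1 = 1/f_1 - 1/d_o1 = 1/23.5 - 1/57 = 0.02501 cm^-1, so d_i1 = 39.985 cm.
m_1 = -(39.985)/57 = -0.7015.
Since 39.985 cm > 36 cm, the first image lies past the second lens and serves as a virtual object: d_o2 = L - d_i1 = -3.985 cm.
Lens 2: 1/d_i2 = 1/f_2 - 1/d_o2 = 1/6.5 - 1/(-3.985) = 0.40478 cm^-1, so d_i2 = 2.470 cm.
m_2 = -(2.470)/(-3.985) = 0.6199.
The system's lateral magnification is m_1 m_2 = (-0.7015)(0.6199) = -0.4349.

-0.43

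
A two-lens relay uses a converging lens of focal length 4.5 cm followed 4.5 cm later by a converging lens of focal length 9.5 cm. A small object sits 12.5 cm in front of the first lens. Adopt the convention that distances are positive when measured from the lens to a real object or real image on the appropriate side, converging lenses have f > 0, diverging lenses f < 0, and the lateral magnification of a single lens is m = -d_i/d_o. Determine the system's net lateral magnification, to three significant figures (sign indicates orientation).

First lens: d_i1 = 1/(1/4.5 - 1/12.5) = 7.031 cm.
m_1 = -(7.031)/12.5 = -0.5625.
This image would form 7.031 cm past lens 1, i.e. 2.531 cm beyond lens 2, so it is a virtual object for lens 2: d_o2 = 4.5 - 7.031 = -2.531 cm.
Second lens: d_i2 = 1/(1/9.5 - 1/(-2.531)) = 1.999 cm.
m_2 = -(1.999)/(-2.531) = 0.7896.
The system's lateral magnification is m_1 m_2 = (-0.5625)(0.7896) = -0.4442.

-0.444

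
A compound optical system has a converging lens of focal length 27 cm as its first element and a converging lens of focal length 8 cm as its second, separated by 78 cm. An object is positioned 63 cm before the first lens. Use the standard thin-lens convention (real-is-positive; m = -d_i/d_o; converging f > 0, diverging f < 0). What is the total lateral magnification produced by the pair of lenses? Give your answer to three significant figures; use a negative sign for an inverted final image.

0.264

Lens 1: 1/d_i1 = 1/f_1 - 1/d_o1 = 1/27 - 1/63 = 0.02116 cm^-1, so d_i1 = 47.250 cm.
m_1 = -(47.250)/63 = -0.7500.
The intermediate image is 47.250 cm to the right of lens 1, so d_o2 = L - d_i1 = 78 - 47.250 = 30.750 cm.
Lens 2: 1/d_i2 = 1/f_2 - 1/d_o2 = 1/8 - 1/(30.750) = 0.09248 cm^-1, so d_i2 = 10.813 cm.
m_2 = -(10.813)/(30.750) = -0.3516.
Total m = m_1 x m_2 = (-0.7500)(-0.3516) = 0.2637.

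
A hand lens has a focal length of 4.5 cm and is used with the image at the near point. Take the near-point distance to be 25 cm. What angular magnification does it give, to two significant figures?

M = 1 + D/f = 1 + 25/4.5 = 6.556.

6.6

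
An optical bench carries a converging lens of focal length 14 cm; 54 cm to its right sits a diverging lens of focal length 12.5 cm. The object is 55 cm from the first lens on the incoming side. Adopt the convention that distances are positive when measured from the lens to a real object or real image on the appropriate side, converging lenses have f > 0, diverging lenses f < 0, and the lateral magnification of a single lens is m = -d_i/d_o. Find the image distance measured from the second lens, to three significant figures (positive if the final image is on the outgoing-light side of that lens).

-9.23 cm

First lens: d_i1 = 1/(1/14 - 1/55) = 18.780 cm.
The intermediate image is 18.780 cm to the right of lens 1, so d_o2 = L - d_i1 = 54 - 18.780 = 35.220 cm.
Second lens: d_i2 = 1/(1/(-12.5) - 1/(35.220)) = -9.226 cm.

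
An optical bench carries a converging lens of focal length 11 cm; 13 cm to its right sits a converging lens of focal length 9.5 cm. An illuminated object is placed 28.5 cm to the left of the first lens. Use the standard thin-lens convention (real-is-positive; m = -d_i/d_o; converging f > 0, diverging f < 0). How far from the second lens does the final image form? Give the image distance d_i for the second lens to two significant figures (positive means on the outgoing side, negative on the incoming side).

First lens: d_i1 = 1/(1/11 - 1/28.5) = 17.914 cm.
Since 17.914 cm > 13 cm, the first image lies past the second lens and serves as a virtual object: d_o2 = L - d_i1 = -4.914 cm.
Second lens: d_i2 = 1/(1/9.5 - 1/(-4.914)) = 3.239 cm.

3.2 cm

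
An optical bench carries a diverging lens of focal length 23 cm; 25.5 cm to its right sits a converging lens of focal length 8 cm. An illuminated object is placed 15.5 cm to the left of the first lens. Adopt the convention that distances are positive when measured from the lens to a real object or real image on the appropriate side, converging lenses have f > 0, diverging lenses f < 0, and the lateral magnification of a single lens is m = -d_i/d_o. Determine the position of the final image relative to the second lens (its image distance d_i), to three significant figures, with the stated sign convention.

Applying the thin-lens equation to the first lens, 1/(-23) = 1/15.5 + 1/d_i1, which gives d_i1 = -9.260 cm.
The intermediate image is virtual, 9.260 cm to the left of lens 1, so d_o2 = L - d_i1 = 25.5 - (-9.260) = 34.760 cm.
Applying the thin-lens equation again with f_2 = 8 cm and d_o2 = 34.760 cm gives d_i2 = 10.392 cm.

10.4 cm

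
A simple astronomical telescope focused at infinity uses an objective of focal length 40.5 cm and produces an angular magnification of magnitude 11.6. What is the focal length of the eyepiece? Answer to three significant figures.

|M| = f_obj/f_eye, so f_eye = f_obj/|M| = 40.5/11.6 = 3.491 cm.

3.49 cm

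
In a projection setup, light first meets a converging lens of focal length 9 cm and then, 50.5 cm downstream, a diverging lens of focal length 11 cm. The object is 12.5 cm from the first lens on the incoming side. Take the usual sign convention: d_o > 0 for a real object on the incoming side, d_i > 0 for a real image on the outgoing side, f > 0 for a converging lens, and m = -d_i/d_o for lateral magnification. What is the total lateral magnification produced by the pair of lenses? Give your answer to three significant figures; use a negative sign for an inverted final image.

First lens: d_i1 = 1/(1/9 - 1/12.5) = 32.143 cm.
m_1 = -(32.143)/12.5 = -2.5714.
That image sits 18.357 cm in front of the second lens, so d_o2 = 18.357 cm.
Second lens: d_i2 = 1/(1/(-11) - 1/(18.357)) = -6.878 cm.
m_2 = -(-6.878)/(18.357) = 0.3747.
The system's lateral magnification is m_1 m_2 = (-2.5714)(0.3747) = -0.9635.

-0.964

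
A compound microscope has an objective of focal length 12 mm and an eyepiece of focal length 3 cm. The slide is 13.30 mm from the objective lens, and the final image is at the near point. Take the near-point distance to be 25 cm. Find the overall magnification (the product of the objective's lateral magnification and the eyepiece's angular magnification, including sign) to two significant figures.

-86

Convert to cm: f_obj = 12 mm = 1.2 cm; d_o = 13.30 mm = 1.33 cm.
Objective: 1/d_i = 1/f_obj - 1/d_o = 1/1.2 - 1/1.33 = 0.08145 cm^-1, so d_i = 12.277 cm.
m_obj = -d_i/d_o = -12.277/1.33 = -9.231.
Eyepiece angular magnification (image at near point): M_eye = 1 + D/f_e = 1 + 25/3 = 9.333.
Overall M = m_obj x M_eye = (-9.231)(9.333) = -86.15.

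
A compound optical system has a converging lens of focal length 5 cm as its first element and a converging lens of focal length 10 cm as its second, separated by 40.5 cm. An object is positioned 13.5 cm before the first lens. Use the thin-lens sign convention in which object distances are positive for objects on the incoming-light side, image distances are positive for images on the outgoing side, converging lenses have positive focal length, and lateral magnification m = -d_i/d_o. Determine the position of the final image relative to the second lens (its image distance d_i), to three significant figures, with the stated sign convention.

Lens 1: 1/d_i1 = 1/f_1 - 1/d_o1 = 1/5 - 1/13.5 = 0.12593 cm^-1, so d_i1 = 7.941 cm.
The intermediate image is 7.941 cm to the right of lens 1, so d_o2 = L - d_i1 = 40.5 - 7.941 = 32.559 cm.
Lens 2: 1/d_i2 = 1/f_2 - 1/d_o2 = 1/10 - 1/(32.559) = 0.06929 cm^-1, so d_i2 = 14.433 cm.

14.4 cm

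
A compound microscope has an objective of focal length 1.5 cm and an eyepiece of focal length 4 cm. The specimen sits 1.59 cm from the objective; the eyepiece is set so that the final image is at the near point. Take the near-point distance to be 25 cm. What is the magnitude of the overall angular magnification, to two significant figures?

120

Objective: 1/d_i = 1/f_obj - 1/d_o = 1/1.5 - 1/1.59 = 0.03774 cm^-1, so d_i = 26.500 cm.
m_obj = -d_i/d_o = -26.500/1.59 = -16.667.
Eyepiece angular magnification (image at near point): M_eye = 1 + D/f_e = 1 + 25/4 = 7.250.
Overall M = m_obj x M_eye = (-16.667)(7.250) = -120.83.
|M| = 120.83.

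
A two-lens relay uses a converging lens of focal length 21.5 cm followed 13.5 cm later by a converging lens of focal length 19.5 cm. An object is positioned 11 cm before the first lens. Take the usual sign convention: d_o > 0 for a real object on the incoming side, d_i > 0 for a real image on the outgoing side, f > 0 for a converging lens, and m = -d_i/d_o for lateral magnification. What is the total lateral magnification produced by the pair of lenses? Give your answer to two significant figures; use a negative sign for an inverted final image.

Lens 1: 1/d_i1 = 1/f_1 - 1/d_o1 = 1/21.5 - 1/11 = -0.04440 cm^-1, so d_i1 = -22.524 cm.
m_1 = -(-22.524)/11 = 2.0476.
The intermediate image is virtual, 22.524 cm to the left of lens 1, so d_o2 = L - d_i1 = 13.5 - (-22.524) = 36.024 cm.
Lens 2: 1/d_i2 = 1/f_2 - 1/d_o2 = 1/19.5 - 1/(36.024) = 0.02352 cm^-1, so d_i2 = 42.512 cm.
m_2 = -(42.512)/(36.024) = -1.1801.
Overall magnification: m = m_1 m_2 = -2.4164.

-2.4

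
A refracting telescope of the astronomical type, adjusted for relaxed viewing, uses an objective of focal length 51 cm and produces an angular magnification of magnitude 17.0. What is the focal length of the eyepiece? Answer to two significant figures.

3.0 cm

|M| = f_obj/f_eye, so f_eye = f_obj/|M| = 51/17.0 = 3.000 cm.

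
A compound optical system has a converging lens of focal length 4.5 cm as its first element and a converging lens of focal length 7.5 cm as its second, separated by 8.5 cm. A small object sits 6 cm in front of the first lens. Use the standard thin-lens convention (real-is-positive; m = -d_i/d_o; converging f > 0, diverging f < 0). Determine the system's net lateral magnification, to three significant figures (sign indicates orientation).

-1.32

Applying the thin-lens equation to the first lens, 1/4.5 = 1/6 + 1/d_i1, which gives d_i1 = 18.000 cm.
Its lateral magnification is m_1 = -d_i1/d_o1 = -(18.000)/6 = -3.0000.
This image would form 18.000 cm past lens 1, i.e. 9.500 cm beyond lens 2, so it is a virtual object for lens 2: d_o2 = 8.5 - 18.000 = -9.500 cm.
Applying the thin-lens equation again with f_2 = 7.5 cm and d_o2 = -9.500 cm gives d_i2 = 4.191 cm.
m_2 = -(4.191)/(-9.500) = 0.4412.
Overall magnification: m = m_1 m_2 = -1.3235.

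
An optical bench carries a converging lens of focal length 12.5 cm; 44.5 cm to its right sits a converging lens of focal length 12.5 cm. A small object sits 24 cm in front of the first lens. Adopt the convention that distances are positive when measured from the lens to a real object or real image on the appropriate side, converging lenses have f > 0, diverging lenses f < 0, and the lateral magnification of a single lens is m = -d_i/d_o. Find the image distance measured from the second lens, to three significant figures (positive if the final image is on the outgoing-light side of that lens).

Applying the thin-lens equation to the first lens, 1/12.5 = 1/24 + 1/d_i1, which gives d_i1 = 26.087 cm.
The intermediate image is 26.087 cm to the right of lens 1, so d_o2 = L - d_i1 = 44.5 - 26.087 = 18.413 cm.
Applying the thin-lens equation again with f_2 = 12.5 cm and d_o2 = 18.413 cm gives d_i2 = 38.925 cm.

38.9 cm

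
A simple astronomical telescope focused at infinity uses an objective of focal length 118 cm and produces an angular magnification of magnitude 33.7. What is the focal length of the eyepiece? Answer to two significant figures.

|M| = f_obj/f_eye, so f_eye = f_obj/|M| = 118/33.7 = 3.501 cm.

3.5 cm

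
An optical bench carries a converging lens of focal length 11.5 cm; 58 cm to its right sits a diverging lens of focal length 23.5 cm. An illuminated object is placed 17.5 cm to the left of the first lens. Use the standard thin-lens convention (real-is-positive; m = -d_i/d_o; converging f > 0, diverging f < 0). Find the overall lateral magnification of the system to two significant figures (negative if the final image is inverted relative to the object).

-0.94

First lens: d_i1 = 1/(1/11.5 - 1/17.5) = 33.542 cm.
m_1 = -(33.542)/17.5 = -1.9167.
That image sits 24.458 cm in front of the second lens, so d_o2 = 24.458 cm.
Second lens: d_i2 = 1/(1/(-23.5) - 1/(24.458)) = -11.985 cm.
m_2 = -(-11.985)/(24.458) = 0.4900.
The system's lateral magnification is m_1 m_2 = (-1.9167)(0.4900) = -0.9392.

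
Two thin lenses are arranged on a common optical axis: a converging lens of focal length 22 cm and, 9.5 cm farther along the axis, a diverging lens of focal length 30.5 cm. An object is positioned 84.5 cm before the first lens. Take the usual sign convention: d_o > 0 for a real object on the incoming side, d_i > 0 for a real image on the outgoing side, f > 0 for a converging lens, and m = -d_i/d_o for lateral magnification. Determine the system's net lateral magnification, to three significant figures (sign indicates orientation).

-1.05

Lens 1: 1/d_i1 = 1/f_1 - 1/d_o1 = 1/22 - 1/84.5 = 0.03362 cm^-1, so d_i1 = 29.744 cm.
m_1 = -(29.744)/84.5 = -0.3520.
Since 29.744 cm > 9.5 cm, the first image lies past the second lens and serves as a virtual object: d_o2 = L - d_i1 = -20.244 cm.
Lens 2: 1/d_i2 = 1/f_2 - 1/d_o2 = 1/(-30.5) - 1/(-20.244) = 0.01661 cm^-1, so d_i2 = 60.203 cm.
m_2 = -(60.203)/(-20.244) = 2.9739.
The system's lateral magnification is m_1 m_2 = (-0.3520)(2.9739) = -1.0468.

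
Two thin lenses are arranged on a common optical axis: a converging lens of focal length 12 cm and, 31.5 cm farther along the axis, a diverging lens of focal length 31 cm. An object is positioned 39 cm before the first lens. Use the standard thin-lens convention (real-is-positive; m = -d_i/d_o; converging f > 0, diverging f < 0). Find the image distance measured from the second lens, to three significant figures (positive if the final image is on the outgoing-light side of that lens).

-9.72 cm

First lens: d_i1 = 1/(1/12 - 1/39) = 17.333 cm.
The intermediate image is 17.333 cm to the right of lens 1, so d_o2 = L - d_i1 = 31.5 - 17.333 = 14.167 cm.
Second lens: d_i2 = 1/(1/(-31) - 1/(14.167)) = -9.723 cm.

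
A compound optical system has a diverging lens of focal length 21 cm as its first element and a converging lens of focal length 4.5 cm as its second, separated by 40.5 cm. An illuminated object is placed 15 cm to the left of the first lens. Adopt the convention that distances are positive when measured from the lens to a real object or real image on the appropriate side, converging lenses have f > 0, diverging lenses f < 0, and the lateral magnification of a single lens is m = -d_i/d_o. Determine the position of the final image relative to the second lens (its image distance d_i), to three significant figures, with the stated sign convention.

4.95 cm

Lens 1: 1/d_i1 = 1/f_1 - 1/d_o1 = 1/(-21) - 1/15 = -0.11429 cm^-1, so d_i1 = -8.750 cm.
The intermediate image is virtual, 8.750 cm to the left of lens 1, so d_o2 = L - d_i1 = 40.5 - (-8.750) = 49.250 cm.
Lens 2: 1/d_i2 = 1/f_2 - 1/d_o2 = 1/4.5 - 1/(49.250) = 0.20192 cm^-1, so d_i2 = 4.953 cm.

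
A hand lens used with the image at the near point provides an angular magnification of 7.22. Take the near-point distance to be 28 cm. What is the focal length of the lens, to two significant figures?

4.5 cm

For the image at the near point, M = 1 + D/f.
f = D/(M - 1) = 28/(7.22 - 1) = 4.502 cm.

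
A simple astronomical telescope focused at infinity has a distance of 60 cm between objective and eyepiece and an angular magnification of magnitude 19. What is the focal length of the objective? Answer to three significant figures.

57.0 cm

In normal adjustment the tube length equals f_obj + f_eye and |M| = f_obj/f_eye.
So f_obj = 19 f_eye and 19 f_eye + f_eye = 60 cm, giving f_eye = 60/20 = 3.000 cm and f_obj = 57.000 cm.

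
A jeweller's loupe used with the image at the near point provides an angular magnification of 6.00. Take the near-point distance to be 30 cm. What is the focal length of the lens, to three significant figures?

6.00 cm

For the image at the near point, M = 1 + D/f.
f = D/(M - 1) = 30/(6.0 - 1) = 6.000 cm.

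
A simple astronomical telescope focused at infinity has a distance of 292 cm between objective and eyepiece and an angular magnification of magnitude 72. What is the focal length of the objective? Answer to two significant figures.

290 cm

In normal adjustment the tube length equals f_obj + f_eye and |M| = f_obj/f_eye.
So f_obj = 72 f_eye and 72 f_eye + f_eye = 292 cm, giving f_eye = 292/73 = 4.000 cm and f_obj = 288.000 cm.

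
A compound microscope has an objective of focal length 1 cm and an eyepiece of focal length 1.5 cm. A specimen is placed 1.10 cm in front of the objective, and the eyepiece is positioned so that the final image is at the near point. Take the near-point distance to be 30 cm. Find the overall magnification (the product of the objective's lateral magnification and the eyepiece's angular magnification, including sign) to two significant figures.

-210

Objective: 1/d_i = 1/f_obj - 1/d_o = 1/1 - 1/1.10 = 0.09091 cm^-1, so d_i = 11.000 cm.
m_obj = -d_i/d_o = -11.000/1.10 = -10.000.
Eyepiece angular magnification (image at near point): M_eye = 1 + D/f_e = 1 + 30/1.5 = 21.000.
Overall M = m_obj x M_eye = (-10.000)(21.000) = -210.00.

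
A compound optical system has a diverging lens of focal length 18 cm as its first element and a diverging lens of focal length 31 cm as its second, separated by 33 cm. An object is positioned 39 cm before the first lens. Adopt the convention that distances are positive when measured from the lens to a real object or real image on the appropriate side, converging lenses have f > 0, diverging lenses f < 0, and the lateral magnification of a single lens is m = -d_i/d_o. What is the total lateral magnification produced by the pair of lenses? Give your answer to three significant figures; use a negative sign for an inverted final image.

Applying the thin-lens equation to the first lens, 1/(-18) = 1/39 + 1/d_i1, which gives d_i1 = -12.316 cm.
Its lateral magnification is m_1 = -d_i1/d_o1 = -(-12.316)/39 = 0.3158.
The intermediate image is virtual, 12.316 cm to the left of lens 1, so d_o2 = L - d_i1 = 33 - (-12.316) = 45.316 cm.
Applying the thin-lens equation again with f_2 = -31 cm and d_o2 = 45.316 cm gives d_i2 = -18.408 cm.
m_2 = -(-18.408)/(45.316) = 0.4062.
Overall magnification: m = m_1 m_2 = 0.1283.

0.128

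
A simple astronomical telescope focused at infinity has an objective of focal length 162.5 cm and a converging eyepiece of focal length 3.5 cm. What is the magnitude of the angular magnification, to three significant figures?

|M| = f_obj/|f_eye| = 162.5/3.5 = 46.429.

46.4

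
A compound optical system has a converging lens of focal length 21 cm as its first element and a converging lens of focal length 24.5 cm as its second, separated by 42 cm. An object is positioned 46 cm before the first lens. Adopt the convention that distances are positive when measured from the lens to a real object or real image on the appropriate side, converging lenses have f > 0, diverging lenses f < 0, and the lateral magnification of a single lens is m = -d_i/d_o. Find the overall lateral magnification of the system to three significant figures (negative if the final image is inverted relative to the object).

-0.974

Lens 1: 1/d_i1 = 1/f_1 - 1/d_o1 = 1/21 - 1/46 = 0.02588 cm^-1, so d_i1 = 38.640 cm.
m_1 = -(38.640)/46 = -0.8400.
The intermediate image is 38.640 cm to the right of lens 1, so d_o2 = L - d_i1 = 42 - 38.640 = 3.360 cm.
Lens 2: 1/d_i2 = 1/f_2 - 1/d_o2 = 1/24.5 - 1/(3.360) = -0.25680 cm^-1, so d_i2 = -3.894 cm.
m_2 = -(-3.894)/(3.360) = 1.1589.
The system's lateral magnification is m_1 m_2 = (-0.8400)(1.1589) = -0.9735.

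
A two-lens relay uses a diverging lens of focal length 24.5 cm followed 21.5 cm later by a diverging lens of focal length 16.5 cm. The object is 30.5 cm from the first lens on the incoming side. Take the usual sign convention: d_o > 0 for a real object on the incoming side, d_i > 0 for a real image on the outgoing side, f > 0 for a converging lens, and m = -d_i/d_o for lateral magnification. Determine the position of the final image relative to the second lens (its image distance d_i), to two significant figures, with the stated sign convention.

Applying the thin-lens equation to the first lens, 1/(-24.5) = 1/30.5 + 1/d_i1, which gives d_i1 = -13.586 cm.
With d_i1 < 0 the first image is virtual and lies on the object side; the object distance for lens 2 is d_o2 = 21.5 - (-13.586) = 35.086 cm.
Applying the thin-lens equation again with f_2 = -16.5 cm and d_o2 = 35.086 cm gives d_i2 = -11.222 cm.

-11 cm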